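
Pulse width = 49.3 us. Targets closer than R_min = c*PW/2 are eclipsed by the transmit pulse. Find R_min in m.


R_min = 3e8 * 49.3e-6 / 2 = 7395.0 m

7395.0 m


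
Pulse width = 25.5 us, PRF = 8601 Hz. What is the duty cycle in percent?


DC = 25.5e-6 * 8601 * 100 = 21.93%

21.93%


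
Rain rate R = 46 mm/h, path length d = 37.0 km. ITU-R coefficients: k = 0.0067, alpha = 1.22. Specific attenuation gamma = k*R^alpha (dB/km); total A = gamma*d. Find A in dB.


gamma = 0.0067 * 46^1.22 = 0.715549 dB/km
A = 0.715549 * 37.0 = 26.48 dB

26.48 dB


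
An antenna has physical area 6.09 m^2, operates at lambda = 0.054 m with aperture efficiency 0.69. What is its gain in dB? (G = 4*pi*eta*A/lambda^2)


G_linear = 4*pi*0.69*6.09/0.054^2 = 18108.76
G_dB = 10*log10(18108.76) = 42.6 dB

42.6 dB


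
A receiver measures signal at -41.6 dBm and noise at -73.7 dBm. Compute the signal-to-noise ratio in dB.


SNR = -41.6 - (-73.7) = 32.1 dB

32.1 dB


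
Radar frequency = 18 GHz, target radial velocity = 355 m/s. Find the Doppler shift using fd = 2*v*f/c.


fd = 2 * 355 * 18000000000.0 / 3e8 = 42600.0 Hz

42600.0 Hz


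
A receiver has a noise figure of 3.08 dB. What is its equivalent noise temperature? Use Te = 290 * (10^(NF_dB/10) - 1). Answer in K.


NF_lin = 10^(3.08/10) = 2.032357
Te = 290 * (2.032357 - 1) = 299.4 K

299.4 K


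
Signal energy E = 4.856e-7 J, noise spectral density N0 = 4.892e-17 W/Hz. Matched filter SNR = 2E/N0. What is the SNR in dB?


SNR_lin = 2 * 4.856e-7 / 4.892e-17 = 1.985e10
SNR_dB = 10*log10(1.985e10) = 103.0 dB

103.0 dB


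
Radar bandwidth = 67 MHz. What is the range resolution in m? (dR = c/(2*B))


dR = 3e8 / (2 * 67000000.0) = 2.24 m

2.24 m


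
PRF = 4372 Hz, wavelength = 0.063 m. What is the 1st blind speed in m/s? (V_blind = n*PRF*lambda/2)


V_blind = 1 * 4372 * 0.063 / 2 = 137.7 m/s

137.7 m/s


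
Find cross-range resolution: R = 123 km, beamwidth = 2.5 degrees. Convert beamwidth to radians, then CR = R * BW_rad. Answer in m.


BW_rad = 0.043633231
CR = 123000 * 0.043633231 = 5366.9 m

5366.9 m


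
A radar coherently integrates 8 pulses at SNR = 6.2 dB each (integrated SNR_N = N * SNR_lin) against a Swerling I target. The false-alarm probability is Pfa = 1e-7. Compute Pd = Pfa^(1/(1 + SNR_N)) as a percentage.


SNR_lin = 10^(6.2/10) = 4.16869
SNR_N = 8 * 4.16869 = 33.34952
1/(1 + SNR_N) = 1/34.34952 = 0.0291125
Pd = (1e-7)^0.0291125 = 0.62548
Pd = 62.5%

62.5%


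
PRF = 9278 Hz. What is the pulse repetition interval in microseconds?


PRI = 1/9278 = 0.0001077818 s = 107.8 us

107.8 us


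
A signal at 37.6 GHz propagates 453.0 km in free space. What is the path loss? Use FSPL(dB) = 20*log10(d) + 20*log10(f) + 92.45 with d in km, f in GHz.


20*log10(453.0) = 53.12
20*log10(37.6) = 31.5
FSPL = 177.1 dB

177.1 dB


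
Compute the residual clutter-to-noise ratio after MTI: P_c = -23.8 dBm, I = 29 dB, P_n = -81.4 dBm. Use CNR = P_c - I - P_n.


CNR = -23.8 - 29 - (-81.4) = 28.6 dB

28.6 dB


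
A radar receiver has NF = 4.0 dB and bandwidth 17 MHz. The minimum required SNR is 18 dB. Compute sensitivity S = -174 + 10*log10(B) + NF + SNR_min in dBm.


10*log10(17000000.0) = 72.3
S = -174 + 72.3 + 4.0 + 18 = -79.7 dBm

-79.7 dBm


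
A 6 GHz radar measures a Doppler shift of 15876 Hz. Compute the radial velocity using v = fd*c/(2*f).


v = 15876 * 3e8 / (2 * 6000000000.0) = 396.9 m/s

396.9 m/s


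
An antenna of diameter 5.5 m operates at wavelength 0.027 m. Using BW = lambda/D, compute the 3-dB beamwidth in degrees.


BW_rad = 0.027 / 5.5 = 0.004909
BW_deg = 0.28 degrees

0.28 degrees


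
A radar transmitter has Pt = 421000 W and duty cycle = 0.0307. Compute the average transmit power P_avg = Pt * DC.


P_avg = 421000 * 0.0307 = 12924.7 W

12924.7 W


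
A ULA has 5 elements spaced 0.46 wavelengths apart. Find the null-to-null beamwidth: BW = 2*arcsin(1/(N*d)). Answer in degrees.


1/(N*d) = 1/(5*0.46) = 0.434783
BW = 2*arcsin(0.434783) = 51.5 degrees

51.5 degrees


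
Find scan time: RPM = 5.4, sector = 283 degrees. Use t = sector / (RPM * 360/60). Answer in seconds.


t = 283 / (5.4 * 360) * 60 = 8.73 s

8.73 s


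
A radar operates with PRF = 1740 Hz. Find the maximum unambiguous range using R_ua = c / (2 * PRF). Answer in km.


R_ua = 3e8 / (2 * 1740) = 86206.9 m = 86.2 km

86.2 km


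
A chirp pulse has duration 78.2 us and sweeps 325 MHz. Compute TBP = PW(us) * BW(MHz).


TBP = 78.2 * 325 = 25415.0

25415.0


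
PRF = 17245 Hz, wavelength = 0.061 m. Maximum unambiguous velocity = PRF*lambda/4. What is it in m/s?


V_ua = 17245 * 0.061 / 4 = 263.0 m/s

263.0 m/s


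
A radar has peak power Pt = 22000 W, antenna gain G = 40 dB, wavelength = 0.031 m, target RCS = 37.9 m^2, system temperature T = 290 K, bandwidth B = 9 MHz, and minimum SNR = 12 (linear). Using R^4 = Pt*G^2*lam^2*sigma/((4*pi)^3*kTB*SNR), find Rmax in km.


G_lin = 10^(40/10) = 10000.0
R^4 = 22000 * 10000.0^2 * 0.031^2 * 37.9 / ((4*pi)^3 * 1.38e-23 * 290 * 9000000.0 * 12)
R^4 = 9.34232e19 m^4
R_max = (9.34232e19)^(1/4) = 98313.6 m = 98.3 km

98.3 km


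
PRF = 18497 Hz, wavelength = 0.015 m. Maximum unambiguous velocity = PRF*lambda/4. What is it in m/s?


V_ua = 18497 * 0.015 / 4 = 69.4 m/s

69.4 m/s


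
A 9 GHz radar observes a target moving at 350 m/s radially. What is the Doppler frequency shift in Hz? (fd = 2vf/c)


fd = 2 * 350 * 9000000000.0 / 3e8 = 21000.0 Hz

21000.0 Hz


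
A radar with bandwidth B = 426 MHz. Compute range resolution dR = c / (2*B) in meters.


dR = 3e8 / (2 * 426000000.0) = 0.35 m

0.35 m


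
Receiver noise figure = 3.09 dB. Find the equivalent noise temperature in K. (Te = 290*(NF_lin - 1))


NF_lin = 10^(3.09/10) = 2.037042
Te = 290 * (2.037042 - 1) = 300.7 K

300.7 K


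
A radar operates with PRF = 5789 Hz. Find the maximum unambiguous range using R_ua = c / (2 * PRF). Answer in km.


R_ua = 3e8 / (2 * 5789) = 25911.2 m = 25.9 km

25.9 km


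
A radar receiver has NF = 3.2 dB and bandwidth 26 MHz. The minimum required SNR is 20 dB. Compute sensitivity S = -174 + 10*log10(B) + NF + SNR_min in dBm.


10*log10(26000000.0) = 74.15
S = -174 + 74.15 + 3.2 + 20 = -76.7 dBm

-76.7 dBm


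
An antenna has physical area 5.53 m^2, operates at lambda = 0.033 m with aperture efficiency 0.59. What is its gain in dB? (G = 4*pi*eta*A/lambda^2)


G_linear = 4*pi*0.59*5.53/0.033^2 = 37649.49
G_dB = 10*log10(37649.49) = 45.8 dB

45.8 dB


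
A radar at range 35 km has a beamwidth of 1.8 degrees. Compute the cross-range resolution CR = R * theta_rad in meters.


BW_rad = 0.031415927
CR = 35000 * 0.031415927 = 1099.6 m

1099.6 m


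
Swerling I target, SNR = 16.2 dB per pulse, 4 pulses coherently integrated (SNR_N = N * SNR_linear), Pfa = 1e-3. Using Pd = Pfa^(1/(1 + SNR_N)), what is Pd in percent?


SNR_lin = 10^(16.2/10) = 41.68694
SNR_N = 4 * 41.68694 = 166.74776
1/(1 + SNR_N) = 1/167.74776 = 0.0059613
Pd = (1e-3)^0.0059613 = 0.95966
Pd = 96.0%

96.0%


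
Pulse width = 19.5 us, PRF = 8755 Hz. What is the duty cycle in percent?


DC = 19.5e-6 * 8755 * 100 = 17.07%

17.07%


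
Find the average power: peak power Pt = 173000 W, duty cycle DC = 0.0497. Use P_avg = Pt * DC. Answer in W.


P_avg = 173000 * 0.0497 = 8598.1 W

8598.1 W


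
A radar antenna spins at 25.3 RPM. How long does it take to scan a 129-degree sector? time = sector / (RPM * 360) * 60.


t = 129 / (25.3 * 360) * 60 = 0.85 s

0.85 s


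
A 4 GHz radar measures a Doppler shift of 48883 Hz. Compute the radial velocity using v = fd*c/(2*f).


v = 48883 * 3e8 / (2 * 4000000000.0) = 1833.1 m/s

1833.1 m/s


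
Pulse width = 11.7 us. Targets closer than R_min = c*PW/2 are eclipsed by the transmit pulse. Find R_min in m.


R_min = 3e8 * 11.7e-6 / 2 = 1755.0 m

1755.0 m


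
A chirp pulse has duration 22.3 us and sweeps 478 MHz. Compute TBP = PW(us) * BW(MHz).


TBP = 22.3 * 478 = 10659.4

10659.4


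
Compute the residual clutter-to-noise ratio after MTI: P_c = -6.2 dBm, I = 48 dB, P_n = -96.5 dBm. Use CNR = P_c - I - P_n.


CNR = -6.2 - 48 - (-96.5) = 42.3 dB

42.3 dB


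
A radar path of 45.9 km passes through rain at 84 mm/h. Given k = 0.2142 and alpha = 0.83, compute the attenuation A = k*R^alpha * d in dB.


gamma = 0.2142 * 84^0.83 = 8.471714 dB/km
A = 8.471714 * 45.9 = 388.85 dB

388.85 dB


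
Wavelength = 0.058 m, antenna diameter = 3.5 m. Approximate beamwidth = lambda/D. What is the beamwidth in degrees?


BW_rad = 0.058 / 3.5 = 0.016571
BW_deg = 0.95 degrees

0.95 degrees


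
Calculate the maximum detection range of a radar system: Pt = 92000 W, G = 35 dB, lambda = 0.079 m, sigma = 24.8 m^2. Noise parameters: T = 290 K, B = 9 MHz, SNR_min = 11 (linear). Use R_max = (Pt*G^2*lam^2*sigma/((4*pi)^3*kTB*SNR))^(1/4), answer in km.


G_lin = 10^(35/10) = 3162.27766
R^4 = 92000 * 3162.27766^2 * 0.079^2 * 24.8 / ((4*pi)^3 * 1.38e-23 * 290 * 9000000.0 * 11)
R^4 = 1.81114e20 m^4
R_max = (1.81114e20)^(1/4) = 116008.0 m = 116.0 km

116.0 km


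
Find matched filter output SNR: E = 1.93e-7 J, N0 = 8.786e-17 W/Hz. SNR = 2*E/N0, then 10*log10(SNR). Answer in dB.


SNR_lin = 2 * 1.93e-7 / 8.786e-17 = 4.393e9
SNR_dB = 10*log10(4.393e9) = 96.4 dB

96.4 dB


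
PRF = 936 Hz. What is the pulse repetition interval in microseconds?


PRI = 1/936 = 0.0010683761 s = 1068.4 us

1068.4 us


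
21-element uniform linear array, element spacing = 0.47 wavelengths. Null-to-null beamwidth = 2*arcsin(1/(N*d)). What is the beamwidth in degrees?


1/(N*d) = 1/(21*0.47) = 0.101317
BW = 2*arcsin(0.101317) = 11.6 degrees

11.6 degrees


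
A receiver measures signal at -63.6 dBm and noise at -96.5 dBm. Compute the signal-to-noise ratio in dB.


SNR = -63.6 - (-96.5) = 32.9 dB

32.9 dB


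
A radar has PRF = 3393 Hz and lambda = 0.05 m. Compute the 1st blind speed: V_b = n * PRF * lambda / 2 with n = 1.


V_blind = 1 * 3393 * 0.05 / 2 = 84.8 m/s

84.8 m/s


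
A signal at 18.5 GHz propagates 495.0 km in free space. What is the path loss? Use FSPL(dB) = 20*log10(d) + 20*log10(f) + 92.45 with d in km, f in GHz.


20*log10(495.0) = 53.89
20*log10(18.5) = 25.34
FSPL = 171.7 dB

171.7 dB


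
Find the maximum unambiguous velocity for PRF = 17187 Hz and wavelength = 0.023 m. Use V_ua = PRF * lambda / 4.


V_ua = 17187 * 0.023 / 4 = 98.8 m/s

98.8 m/s


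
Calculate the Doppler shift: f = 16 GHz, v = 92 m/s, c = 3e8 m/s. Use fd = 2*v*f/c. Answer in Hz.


fd = 2 * 92 * 16000000000.0 / 3e8 = 9813.3 Hz

9813.3 Hz


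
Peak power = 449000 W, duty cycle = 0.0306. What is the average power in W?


P_avg = 449000 * 0.0306 = 13739.4 W

13739.4 W


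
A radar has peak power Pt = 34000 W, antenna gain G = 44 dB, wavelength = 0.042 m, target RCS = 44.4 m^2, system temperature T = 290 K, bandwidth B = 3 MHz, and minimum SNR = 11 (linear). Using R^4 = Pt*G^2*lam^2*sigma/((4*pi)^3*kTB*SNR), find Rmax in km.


G_lin = 10^(44/10) = 25118.864315
R^4 = 34000 * 25118.864315^2 * 0.042^2 * 44.4 / ((4*pi)^3 * 1.38e-23 * 290 * 3000000.0 * 11)
R^4 = 6.41121e21 m^4
R_max = (6.41121e21)^(1/4) = 282966.5 m = 283.0 km

283.0 km


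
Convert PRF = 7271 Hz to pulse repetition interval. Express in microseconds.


PRI = 1/7271 = 0.0001375327 s = 137.5 us

137.5 us


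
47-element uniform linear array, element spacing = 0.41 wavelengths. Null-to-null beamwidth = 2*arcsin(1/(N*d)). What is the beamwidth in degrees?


1/(N*d) = 1/(47*0.41) = 0.051894
BW = 2*arcsin(0.051894) = 5.9 degrees

5.9 degrees


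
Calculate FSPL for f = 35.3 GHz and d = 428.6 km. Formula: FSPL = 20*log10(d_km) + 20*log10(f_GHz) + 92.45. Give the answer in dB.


20*log10(428.6) = 52.64
20*log10(35.3) = 30.96
FSPL = 176.0 dB

176.0 dB


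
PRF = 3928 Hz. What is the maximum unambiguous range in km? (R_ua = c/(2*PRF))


R_ua = 3e8 / (2 * 3928) = 38187.4 m = 38.2 km

38.2 km


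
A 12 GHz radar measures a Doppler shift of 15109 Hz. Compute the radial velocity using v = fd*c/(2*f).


v = 15109 * 3e8 / (2 * 12000000000.0) = 188.9 m/s

188.9 m/s


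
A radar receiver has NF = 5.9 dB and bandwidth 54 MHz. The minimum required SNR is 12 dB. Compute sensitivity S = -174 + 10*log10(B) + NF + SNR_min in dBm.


10*log10(54000000.0) = 77.32
S = -174 + 77.32 + 5.9 + 12 = -78.8 dBm

-78.8 dBm


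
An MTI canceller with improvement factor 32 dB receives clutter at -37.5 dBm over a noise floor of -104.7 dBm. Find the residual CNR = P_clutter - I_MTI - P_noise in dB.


CNR = -37.5 - 32 - (-104.7) = 35.2 dB

35.2 dB


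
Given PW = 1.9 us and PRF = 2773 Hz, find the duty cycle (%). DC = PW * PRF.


DC = 1.9e-6 * 2773 * 100 = 0.53%

0.53%


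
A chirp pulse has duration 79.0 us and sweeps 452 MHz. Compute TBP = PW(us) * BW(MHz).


TBP = 79.0 * 452 = 35708.0

35708.0


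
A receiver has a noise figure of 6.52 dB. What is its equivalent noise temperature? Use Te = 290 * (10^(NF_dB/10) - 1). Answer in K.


NF_lin = 10^(6.52/10) = 4.487454
Te = 290 * (4.487454 - 1) = 1011.4 K

1011.4 K


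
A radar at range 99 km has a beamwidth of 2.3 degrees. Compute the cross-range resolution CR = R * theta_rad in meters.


BW_rad = 0.040142573
CR = 99000 * 0.040142573 = 3974.1 m

3974.1 m


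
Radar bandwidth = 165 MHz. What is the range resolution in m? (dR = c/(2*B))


dR = 3e8 / (2 * 165000000.0) = 0.91 m

0.91 m


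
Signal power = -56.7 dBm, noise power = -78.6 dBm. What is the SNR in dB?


SNR = -56.7 - (-78.6) = 21.9 dB

21.9 dB


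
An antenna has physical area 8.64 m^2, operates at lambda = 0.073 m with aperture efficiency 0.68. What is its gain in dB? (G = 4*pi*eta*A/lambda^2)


G_linear = 4*pi*0.68*8.64/0.073^2 = 13854.37
G_dB = 10*log10(13854.37) = 41.4 dB

41.4 dB


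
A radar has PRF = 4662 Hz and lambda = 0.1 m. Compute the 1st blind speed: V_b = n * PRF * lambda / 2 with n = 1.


V_blind = 1 * 4662 * 0.1 / 2 = 233.1 m/s

233.1 m/s


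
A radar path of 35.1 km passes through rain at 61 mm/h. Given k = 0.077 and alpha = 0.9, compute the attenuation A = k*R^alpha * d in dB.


gamma = 0.077 * 61^0.9 = 3.113778 dB/km
A = 3.113778 * 35.1 = 109.29 dB

109.29 dB


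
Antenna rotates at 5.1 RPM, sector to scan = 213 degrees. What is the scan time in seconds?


t = 213 / (5.1 * 360) * 60 = 6.96 s

6.96 s


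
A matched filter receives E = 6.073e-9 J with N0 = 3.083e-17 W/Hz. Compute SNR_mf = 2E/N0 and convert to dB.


SNR_lin = 2 * 6.073e-9 / 3.083e-17 = 3.94e8
SNR_dB = 10*log10(3.94e8) = 86.0 dB

86.0 dB


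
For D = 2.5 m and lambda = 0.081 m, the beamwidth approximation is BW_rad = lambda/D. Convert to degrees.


BW_rad = 0.081 / 2.5 = 0.0324
BW_deg = 1.86 degrees

1.86 degrees


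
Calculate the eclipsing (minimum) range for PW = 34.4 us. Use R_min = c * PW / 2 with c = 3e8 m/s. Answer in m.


R_min = 3e8 * 34.4e-6 / 2 = 5160.0 m

5160.0 m


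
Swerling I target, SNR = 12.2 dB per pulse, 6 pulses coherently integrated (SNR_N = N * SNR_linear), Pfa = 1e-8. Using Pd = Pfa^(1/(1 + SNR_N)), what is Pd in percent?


SNR_lin = 10^(12.2/10) = 16.59587
SNR_N = 6 * 16.59587 = 99.57522
1/(1 + SNR_N) = 1/100.57522 = 0.0099428
Pd = (1e-8)^0.0099428 = 0.83264
Pd = 83.3%

83.3%


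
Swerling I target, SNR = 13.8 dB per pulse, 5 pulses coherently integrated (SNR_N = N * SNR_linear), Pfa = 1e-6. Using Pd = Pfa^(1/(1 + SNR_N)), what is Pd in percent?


SNR_lin = 10^(13.8/10) = 23.98833
SNR_N = 5 * 23.98833 = 119.94165
1/(1 + SNR_N) = 1/120.94165 = 0.0082685
Pd = (1e-6)^0.0082685 = 0.89205
Pd = 89.2%

89.2%


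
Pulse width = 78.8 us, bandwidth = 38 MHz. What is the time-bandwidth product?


TBP = 78.8 * 38 = 2994.4

2994.4


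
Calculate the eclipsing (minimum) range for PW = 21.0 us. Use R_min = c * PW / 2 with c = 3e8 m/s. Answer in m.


R_min = 3e8 * 21.0e-6 / 2 = 3150.0 m

3150.0 m


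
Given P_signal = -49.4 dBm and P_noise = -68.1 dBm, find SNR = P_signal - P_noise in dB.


SNR = -49.4 - (-68.1) = 18.7 dB

18.7 dB


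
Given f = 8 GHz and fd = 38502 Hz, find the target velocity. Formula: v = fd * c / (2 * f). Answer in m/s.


v = 38502 * 3e8 / (2 * 8000000000.0) = 721.9 m/s

721.9 m/s


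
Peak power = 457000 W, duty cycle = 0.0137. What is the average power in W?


P_avg = 457000 * 0.0137 = 6260.9 W

6260.9 W


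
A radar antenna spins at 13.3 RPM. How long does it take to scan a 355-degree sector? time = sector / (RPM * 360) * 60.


t = 355 / (13.3 * 360) * 60 = 4.45 s

4.45 s


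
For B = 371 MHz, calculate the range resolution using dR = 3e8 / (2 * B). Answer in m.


dR = 3e8 / (2 * 371000000.0) = 0.4 m

0.4 m


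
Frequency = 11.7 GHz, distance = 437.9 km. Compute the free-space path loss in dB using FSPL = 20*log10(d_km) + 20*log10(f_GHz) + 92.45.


20*log10(437.9) = 52.83
20*log10(11.7) = 21.36
FSPL = 166.6 dB

166.6 dB


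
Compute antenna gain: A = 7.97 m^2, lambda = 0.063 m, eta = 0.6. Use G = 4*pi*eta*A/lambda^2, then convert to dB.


G_linear = 4*pi*0.6*7.97/0.063^2 = 15140.43
G_dB = 10*log10(15140.43) = 41.8 dB

41.8 dB


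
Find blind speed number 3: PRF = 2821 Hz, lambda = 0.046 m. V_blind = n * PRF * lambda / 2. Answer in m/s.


V_blind = 3 * 2821 * 0.046 / 2 = 194.6 m/s

194.6 m/s


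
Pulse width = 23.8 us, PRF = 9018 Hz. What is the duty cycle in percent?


DC = 23.8e-6 * 9018 * 100 = 21.46%

21.46%


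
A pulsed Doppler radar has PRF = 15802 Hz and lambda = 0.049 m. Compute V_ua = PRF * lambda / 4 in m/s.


V_ua = 15802 * 0.049 / 4 = 193.6 m/s

193.6 m/s


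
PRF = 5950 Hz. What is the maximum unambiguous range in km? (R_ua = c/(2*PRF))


R_ua = 3e8 / (2 * 5950) = 25210.1 m = 25.2 km

25.2 km


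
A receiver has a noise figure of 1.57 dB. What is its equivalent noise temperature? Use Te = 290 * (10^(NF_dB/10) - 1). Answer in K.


NF_lin = 10^(1.57/10) = 1.435489
Te = 290 * (1.435489 - 1) = 126.3 K

126.3 K


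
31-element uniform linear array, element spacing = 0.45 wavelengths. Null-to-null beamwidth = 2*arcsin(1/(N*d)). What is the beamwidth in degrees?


1/(N*d) = 1/(31*0.45) = 0.071685
BW = 2*arcsin(0.071685) = 8.2 degrees

8.2 degrees


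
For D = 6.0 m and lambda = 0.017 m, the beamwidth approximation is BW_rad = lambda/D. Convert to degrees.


BW_rad = 0.017 / 6.0 = 0.002833
BW_deg = 0.16 degrees

0.16 degrees


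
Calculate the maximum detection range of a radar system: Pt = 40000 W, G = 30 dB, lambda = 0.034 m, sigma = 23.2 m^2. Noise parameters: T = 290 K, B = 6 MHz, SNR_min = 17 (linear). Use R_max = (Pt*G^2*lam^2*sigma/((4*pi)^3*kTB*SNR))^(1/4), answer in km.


G_lin = 10^(30/10) = 1000.0
R^4 = 40000 * 1000.0^2 * 0.034^2 * 23.2 / ((4*pi)^3 * 1.38e-23 * 290 * 6000000.0 * 17)
R^4 = 1.32434e18 m^4
R_max = (1.32434e18)^(1/4) = 33923.4 m = 33.9 km

33.9 km


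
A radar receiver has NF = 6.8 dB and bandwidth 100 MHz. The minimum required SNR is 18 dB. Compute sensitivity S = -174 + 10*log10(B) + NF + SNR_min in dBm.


10*log10(100000000.0) = 80.0
S = -174 + 80.0 + 6.8 + 18 = -69.2 dBm

-69.2 dBm


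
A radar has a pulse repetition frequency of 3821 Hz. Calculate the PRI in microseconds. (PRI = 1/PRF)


PRI = 1/3821 = 0.0002617116 s = 261.7 us

261.7 us


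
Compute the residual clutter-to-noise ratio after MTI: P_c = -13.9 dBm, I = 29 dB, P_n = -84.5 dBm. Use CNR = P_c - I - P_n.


CNR = -13.9 - 29 - (-84.5) = 41.6 dB

41.6 dB


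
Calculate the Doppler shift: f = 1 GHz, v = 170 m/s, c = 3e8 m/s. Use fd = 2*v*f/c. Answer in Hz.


fd = 2 * 170 * 1000000000.0 / 3e8 = 1133.3 Hz

1133.3 Hz


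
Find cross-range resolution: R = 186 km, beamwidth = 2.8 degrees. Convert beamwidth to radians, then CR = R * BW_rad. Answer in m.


BW_rad = 0.048869219
CR = 186000 * 0.048869219 = 9089.7 m

9089.7 m


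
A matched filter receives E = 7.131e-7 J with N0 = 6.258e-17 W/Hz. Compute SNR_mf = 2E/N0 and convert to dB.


SNR_lin = 2 * 7.131e-7 / 6.258e-17 = 2.279e10
SNR_dB = 10*log10(2.279e10) = 103.6 dB

103.6 dB


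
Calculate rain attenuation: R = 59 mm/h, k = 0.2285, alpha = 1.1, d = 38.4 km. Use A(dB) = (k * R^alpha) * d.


gamma = 0.2285 * 59^1.1 = 20.268584 dB/km
A = 20.268584 * 38.4 = 778.31 dB

778.31 dB


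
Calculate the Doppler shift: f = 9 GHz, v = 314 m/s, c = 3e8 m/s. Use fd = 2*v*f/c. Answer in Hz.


fd = 2 * 314 * 9000000000.0 / 3e8 = 18840.0 Hz

18840.0 Hz


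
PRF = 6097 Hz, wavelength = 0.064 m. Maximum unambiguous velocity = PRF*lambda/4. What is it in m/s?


V_ua = 6097 * 0.064 / 4 = 97.6 m/s

97.6 m/s


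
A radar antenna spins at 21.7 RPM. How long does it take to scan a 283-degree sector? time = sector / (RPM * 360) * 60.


t = 283 / (21.7 * 360) * 60 = 2.17 s

2.17 s


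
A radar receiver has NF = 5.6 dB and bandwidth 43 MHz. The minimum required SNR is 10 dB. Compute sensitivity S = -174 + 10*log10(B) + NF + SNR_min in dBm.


10*log10(43000000.0) = 76.33
S = -174 + 76.33 + 5.6 + 10 = -82.1 dBm

-82.1 dBm


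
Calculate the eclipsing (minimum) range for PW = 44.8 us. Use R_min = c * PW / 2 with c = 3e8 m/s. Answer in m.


R_min = 3e8 * 44.8e-6 / 2 = 6720.0 m

6720.0 m


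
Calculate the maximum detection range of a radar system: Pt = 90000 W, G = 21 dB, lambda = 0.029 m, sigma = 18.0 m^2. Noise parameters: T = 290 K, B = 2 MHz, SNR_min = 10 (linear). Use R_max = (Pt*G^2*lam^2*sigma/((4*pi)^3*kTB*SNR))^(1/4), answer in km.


G_lin = 10^(21/10) = 125.892541
R^4 = 90000 * 125.892541^2 * 0.029^2 * 18.0 / ((4*pi)^3 * 1.38e-23 * 290 * 2000000.0 * 10)
R^4 = 1.35948e17 m^4
R_max = (1.35948e17)^(1/4) = 19201.9 m = 19.2 km

19.2 km


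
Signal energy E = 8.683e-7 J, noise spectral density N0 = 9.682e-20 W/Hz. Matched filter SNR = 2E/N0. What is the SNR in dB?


SNR_lin = 2 * 8.683e-7 / 9.682e-20 = 1.794e13
SNR_dB = 10*log10(1.794e13) = 132.5 dB

132.5 dB


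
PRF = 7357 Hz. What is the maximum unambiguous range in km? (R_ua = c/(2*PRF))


R_ua = 3e8 / (2 * 7357) = 20388.7 m = 20.4 km

20.4 km


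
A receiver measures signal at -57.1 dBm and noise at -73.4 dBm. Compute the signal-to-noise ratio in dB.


SNR = -57.1 - (-73.4) = 16.3 dB

16.3 dB


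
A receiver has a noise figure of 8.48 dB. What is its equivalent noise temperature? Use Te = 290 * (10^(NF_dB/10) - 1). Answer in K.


NF_lin = 10^(8.48/10) = 7.046931
Te = 290 * (7.046931 - 1) = 1753.6 K

1753.6 K


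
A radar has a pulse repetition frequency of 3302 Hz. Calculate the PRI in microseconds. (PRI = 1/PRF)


PRI = 1/3302 = 0.0003028468 s = 302.8 us

302.8 us


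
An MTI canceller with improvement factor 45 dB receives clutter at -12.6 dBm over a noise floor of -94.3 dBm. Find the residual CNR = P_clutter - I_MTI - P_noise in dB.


CNR = -12.6 - 45 - (-94.3) = 36.7 dB

36.7 dB


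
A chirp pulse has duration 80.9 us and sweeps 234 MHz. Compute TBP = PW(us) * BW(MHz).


TBP = 80.9 * 234 = 18930.6

18930.6


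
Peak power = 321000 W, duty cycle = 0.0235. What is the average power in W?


P_avg = 321000 * 0.0235 = 7543.5 W

7543.5 W


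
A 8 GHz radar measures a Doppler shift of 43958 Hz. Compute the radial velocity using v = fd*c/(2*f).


v = 43958 * 3e8 / (2 * 8000000000.0) = 824.2 m/s

824.2 m/s


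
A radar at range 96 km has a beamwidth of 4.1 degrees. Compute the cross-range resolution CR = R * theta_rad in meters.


BW_rad = 0.071558499
CR = 96000 * 0.071558499 = 6869.6 m

6869.6 m


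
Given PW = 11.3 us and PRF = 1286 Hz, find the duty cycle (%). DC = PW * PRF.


DC = 11.3e-6 * 1286 * 100 = 1.45%

1.45%


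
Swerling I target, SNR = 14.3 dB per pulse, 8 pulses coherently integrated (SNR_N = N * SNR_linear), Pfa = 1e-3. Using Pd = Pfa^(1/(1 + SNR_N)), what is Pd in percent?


SNR_lin = 10^(14.3/10) = 26.91535
SNR_N = 8 * 26.91535 = 215.3228
1/(1 + SNR_N) = 1/216.3228 = 0.0046227
Pd = (1e-3)^0.0046227 = 0.96857
Pd = 96.9%

96.9%


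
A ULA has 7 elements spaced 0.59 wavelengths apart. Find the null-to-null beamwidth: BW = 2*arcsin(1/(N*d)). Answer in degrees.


1/(N*d) = 1/(7*0.59) = 0.242131
BW = 2*arcsin(0.242131) = 28.0 degrees

28.0 degrees


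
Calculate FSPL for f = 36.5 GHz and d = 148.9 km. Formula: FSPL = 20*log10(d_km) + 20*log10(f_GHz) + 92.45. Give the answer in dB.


20*log10(148.9) = 43.46
20*log10(36.5) = 31.25
FSPL = 167.2 dB

167.2 dB


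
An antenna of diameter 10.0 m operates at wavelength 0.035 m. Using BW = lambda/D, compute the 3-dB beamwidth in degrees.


BW_rad = 0.035 / 10.0 = 0.0035
BW_deg = 0.2 degrees

0.2 degrees


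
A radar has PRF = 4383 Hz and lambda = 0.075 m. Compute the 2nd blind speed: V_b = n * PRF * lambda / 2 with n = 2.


V_blind = 2 * 4383 * 0.075 / 2 = 328.7 m/s

328.7 m/s


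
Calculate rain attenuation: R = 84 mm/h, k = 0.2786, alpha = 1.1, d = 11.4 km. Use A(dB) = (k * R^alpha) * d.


gamma = 0.2786 * 84^1.1 = 36.449227 dB/km
A = 36.449227 * 11.4 = 415.52 dB

415.52 dB


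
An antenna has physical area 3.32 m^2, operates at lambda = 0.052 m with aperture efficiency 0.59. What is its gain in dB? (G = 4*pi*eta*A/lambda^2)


G_linear = 4*pi*0.59*3.32/0.052^2 = 9103.18
G_dB = 10*log10(9103.18) = 39.6 dB

39.6 dB


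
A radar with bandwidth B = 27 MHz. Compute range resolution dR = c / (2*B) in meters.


dR = 3e8 / (2 * 27000000.0) = 5.56 m

5.56 m


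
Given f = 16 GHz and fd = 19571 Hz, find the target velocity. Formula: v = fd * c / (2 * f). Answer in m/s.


v = 19571 * 3e8 / (2 * 16000000000.0) = 183.5 m/s

183.5 m/s


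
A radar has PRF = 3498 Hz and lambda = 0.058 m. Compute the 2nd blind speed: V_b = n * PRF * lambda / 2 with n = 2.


V_blind = 2 * 3498 * 0.058 / 2 = 202.9 m/s

202.9 m/s


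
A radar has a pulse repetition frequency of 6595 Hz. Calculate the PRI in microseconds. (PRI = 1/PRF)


PRI = 1/6595 = 0.00015163 s = 151.6 us

151.6 us


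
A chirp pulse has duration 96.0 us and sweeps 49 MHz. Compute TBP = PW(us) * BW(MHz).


TBP = 96.0 * 49 = 4704.0

4704.0


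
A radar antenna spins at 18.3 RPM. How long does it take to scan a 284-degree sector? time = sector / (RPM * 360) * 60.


t = 284 / (18.3 * 360) * 60 = 2.59 s

2.59 s


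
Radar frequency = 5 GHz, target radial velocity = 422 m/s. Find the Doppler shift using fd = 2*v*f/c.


fd = 2 * 422 * 5000000000.0 / 3e8 = 14066.7 Hz

14066.7 Hz


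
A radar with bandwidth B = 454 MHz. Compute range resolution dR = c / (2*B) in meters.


dR = 3e8 / (2 * 454000000.0) = 0.33 m

0.33 m


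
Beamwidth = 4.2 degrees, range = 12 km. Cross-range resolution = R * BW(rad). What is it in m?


BW_rad = 0.073303829
CR = 12000 * 0.073303829 = 879.6 m

879.6 m


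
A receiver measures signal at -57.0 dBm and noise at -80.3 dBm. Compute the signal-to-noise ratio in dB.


SNR = -57.0 - (-80.3) = 23.3 dB

23.3 dB


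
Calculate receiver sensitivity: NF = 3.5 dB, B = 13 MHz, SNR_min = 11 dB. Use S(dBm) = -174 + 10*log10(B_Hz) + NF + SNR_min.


10*log10(13000000.0) = 71.14
S = -174 + 71.14 + 3.5 + 11 = -88.4 dBm

-88.4 dBm


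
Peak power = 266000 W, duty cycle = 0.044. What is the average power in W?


P_avg = 266000 * 0.044 = 11704.0 W

11704.0 W


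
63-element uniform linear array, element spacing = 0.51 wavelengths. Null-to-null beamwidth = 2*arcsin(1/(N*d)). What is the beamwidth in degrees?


1/(N*d) = 1/(63*0.51) = 0.031124
BW = 2*arcsin(0.031124) = 3.6 degrees

3.6 degrees


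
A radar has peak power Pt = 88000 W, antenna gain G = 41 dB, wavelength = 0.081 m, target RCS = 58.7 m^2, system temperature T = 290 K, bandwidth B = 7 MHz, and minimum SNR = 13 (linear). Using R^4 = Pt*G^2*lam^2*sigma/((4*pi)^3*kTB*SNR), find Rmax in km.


G_lin = 10^(41/10) = 12589.254118
R^4 = 88000 * 12589.254118^2 * 0.081^2 * 58.7 / ((4*pi)^3 * 1.38e-23 * 290 * 7000000.0 * 13)
R^4 = 7.43263e21 m^4
R_max = (7.43263e21)^(1/4) = 293620.0 m = 293.6 km

293.6 km


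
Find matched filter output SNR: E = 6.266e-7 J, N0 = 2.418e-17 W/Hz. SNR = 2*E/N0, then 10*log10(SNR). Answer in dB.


SNR_lin = 2 * 6.266e-7 / 2.418e-17 = 5.183e10
SNR_dB = 10*log10(5.183e10) = 107.1 dB

107.1 dB


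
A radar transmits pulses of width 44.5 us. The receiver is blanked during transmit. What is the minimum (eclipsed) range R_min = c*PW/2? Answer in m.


R_min = 3e8 * 44.5e-6 / 2 = 6675.0 m

6675.0 m


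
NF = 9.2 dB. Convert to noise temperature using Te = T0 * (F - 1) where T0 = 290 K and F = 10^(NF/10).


NF_lin = 10^(9.2/10) = 8.317638
Te = 290 * (8.317638 - 1) = 2122.1 K

2122.1 K


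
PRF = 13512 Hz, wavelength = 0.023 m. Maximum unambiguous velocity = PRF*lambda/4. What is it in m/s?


V_ua = 13512 * 0.023 / 4 = 77.7 m/s

77.7 m/s


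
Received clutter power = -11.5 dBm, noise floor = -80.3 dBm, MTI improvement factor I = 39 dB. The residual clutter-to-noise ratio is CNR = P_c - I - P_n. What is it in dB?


CNR = -11.5 - 39 - (-80.3) = 29.8 dB

29.8 dB


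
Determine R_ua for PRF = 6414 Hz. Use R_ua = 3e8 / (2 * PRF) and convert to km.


R_ua = 3e8 / (2 * 6414) = 23386.3 m = 23.4 km

23.4 km


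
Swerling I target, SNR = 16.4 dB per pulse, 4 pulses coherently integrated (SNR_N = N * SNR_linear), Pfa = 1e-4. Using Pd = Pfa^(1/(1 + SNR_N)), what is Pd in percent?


SNR_lin = 10^(16.4/10) = 43.65158
SNR_N = 4 * 43.65158 = 174.60632
1/(1 + SNR_N) = 1/175.60632 = 0.0056946
Pd = (1e-4)^0.0056946 = 0.9489
Pd = 94.9%

94.9%


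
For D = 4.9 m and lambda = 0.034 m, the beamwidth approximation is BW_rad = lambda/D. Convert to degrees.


BW_rad = 0.034 / 4.9 = 0.006939
BW_deg = 0.4 degrees

0.4 degrees


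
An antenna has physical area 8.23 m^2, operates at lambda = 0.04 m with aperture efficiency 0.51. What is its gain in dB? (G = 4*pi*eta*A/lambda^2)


G_linear = 4*pi*0.51*8.23/0.04^2 = 32965.52
G_dB = 10*log10(32965.52) = 45.2 dB

45.2 dB


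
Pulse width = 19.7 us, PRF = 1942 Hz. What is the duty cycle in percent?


DC = 19.7e-6 * 1942 * 100 = 3.83%

3.83%


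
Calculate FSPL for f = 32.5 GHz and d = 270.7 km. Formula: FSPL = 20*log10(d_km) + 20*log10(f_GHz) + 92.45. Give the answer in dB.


20*log10(270.7) = 48.65
20*log10(32.5) = 30.24
FSPL = 171.3 dB

171.3 dB


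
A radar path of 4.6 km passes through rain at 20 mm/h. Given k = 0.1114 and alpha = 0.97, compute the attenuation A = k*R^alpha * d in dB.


gamma = 0.1114 * 20^0.97 = 2.036499 dB/km
A = 2.036499 * 4.6 = 9.37 dB

9.37 dB


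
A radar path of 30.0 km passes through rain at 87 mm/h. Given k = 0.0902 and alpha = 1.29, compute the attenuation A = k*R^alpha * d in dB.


gamma = 0.0902 * 87^1.29 = 28.654074 dB/km
A = 28.654074 * 30.0 = 859.62 dB

859.62 dB


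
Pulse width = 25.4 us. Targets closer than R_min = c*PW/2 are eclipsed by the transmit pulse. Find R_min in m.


R_min = 3e8 * 25.4e-6 / 2 = 3810.0 m

3810.0 m


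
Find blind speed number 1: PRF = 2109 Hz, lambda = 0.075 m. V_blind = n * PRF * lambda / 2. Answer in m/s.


V_blind = 1 * 2109 * 0.075 / 2 = 79.1 m/s

79.1 m/s


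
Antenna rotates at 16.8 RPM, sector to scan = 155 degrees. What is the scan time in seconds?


t = 155 / (16.8 * 360) * 60 = 1.54 s

1.54 s


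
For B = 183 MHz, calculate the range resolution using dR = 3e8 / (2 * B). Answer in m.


dR = 3e8 / (2 * 183000000.0) = 0.82 m

0.82 m


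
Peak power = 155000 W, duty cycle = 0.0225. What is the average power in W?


P_avg = 155000 * 0.0225 = 3487.5 W

3487.5 W


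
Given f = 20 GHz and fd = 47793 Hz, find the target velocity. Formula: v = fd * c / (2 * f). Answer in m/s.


v = 47793 * 3e8 / (2 * 20000000000.0) = 358.4 m/s

358.4 m/s


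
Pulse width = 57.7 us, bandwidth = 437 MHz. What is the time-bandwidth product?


TBP = 57.7 * 437 = 25214.9

25214.9


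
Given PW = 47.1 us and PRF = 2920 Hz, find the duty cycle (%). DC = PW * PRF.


DC = 47.1e-6 * 2920 * 100 = 13.75%

13.75%


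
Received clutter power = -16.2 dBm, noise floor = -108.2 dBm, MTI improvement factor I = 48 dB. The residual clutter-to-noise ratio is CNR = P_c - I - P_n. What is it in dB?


CNR = -16.2 - 48 - (-108.2) = 44.0 dB

44.0 dB


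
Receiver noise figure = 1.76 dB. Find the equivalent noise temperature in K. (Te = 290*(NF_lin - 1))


NF_lin = 10^(1.76/10) = 1.499685
Te = 290 * (1.499685 - 1) = 144.9 K

144.9 K


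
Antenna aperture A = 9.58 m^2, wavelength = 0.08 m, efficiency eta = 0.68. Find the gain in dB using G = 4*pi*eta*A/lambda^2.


G_linear = 4*pi*0.68*9.58/0.08^2 = 12790.99
G_dB = 10*log10(12790.99) = 41.1 dB

41.1 dB


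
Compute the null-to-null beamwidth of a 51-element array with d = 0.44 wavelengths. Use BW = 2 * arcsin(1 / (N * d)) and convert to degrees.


1/(N*d) = 1/(51*0.44) = 0.044563
BW = 2*arcsin(0.044563) = 5.1 degrees

5.1 degrees


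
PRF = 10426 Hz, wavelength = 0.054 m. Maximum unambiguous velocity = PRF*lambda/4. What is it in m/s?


V_ua = 10426 * 0.054 / 4 = 140.8 m/s

140.8 m/s


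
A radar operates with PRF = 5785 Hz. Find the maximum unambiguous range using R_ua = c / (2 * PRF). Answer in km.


R_ua = 3e8 / (2 * 5785) = 25929.1 m = 25.9 km

25.9 km


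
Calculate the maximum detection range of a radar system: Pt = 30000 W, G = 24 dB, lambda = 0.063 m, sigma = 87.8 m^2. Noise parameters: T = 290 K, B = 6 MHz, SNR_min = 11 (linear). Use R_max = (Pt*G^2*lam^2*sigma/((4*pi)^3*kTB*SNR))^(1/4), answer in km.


G_lin = 10^(24/10) = 251.188643
R^4 = 30000 * 251.188643^2 * 0.063^2 * 87.8 / ((4*pi)^3 * 1.38e-23 * 290 * 6000000.0 * 11)
R^4 = 1.25848e18 m^4
R_max = (1.25848e18)^(1/4) = 33493.6 m = 33.5 km

33.5 km


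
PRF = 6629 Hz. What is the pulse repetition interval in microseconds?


PRI = 1/6629 = 0.0001508523 s = 150.9 us

150.9 us


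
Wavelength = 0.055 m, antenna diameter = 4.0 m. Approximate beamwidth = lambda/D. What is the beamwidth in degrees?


BW_rad = 0.055 / 4.0 = 0.01375
BW_deg = 0.79 degrees

0.79 degrees


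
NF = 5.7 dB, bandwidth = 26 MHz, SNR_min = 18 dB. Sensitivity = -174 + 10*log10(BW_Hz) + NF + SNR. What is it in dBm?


10*log10(26000000.0) = 74.15
S = -174 + 74.15 + 5.7 + 18 = -76.2 dBm

-76.2 dBm


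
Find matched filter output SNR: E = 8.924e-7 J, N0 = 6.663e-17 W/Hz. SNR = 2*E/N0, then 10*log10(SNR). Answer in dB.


SNR_lin = 2 * 8.924e-7 / 6.663e-17 = 2.679e10
SNR_dB = 10*log10(2.679e10) = 104.3 dB

104.3 dB


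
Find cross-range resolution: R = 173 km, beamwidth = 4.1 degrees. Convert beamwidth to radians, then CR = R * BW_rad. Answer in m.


BW_rad = 0.071558499
CR = 173000 * 0.071558499 = 12379.6 m

12379.6 m


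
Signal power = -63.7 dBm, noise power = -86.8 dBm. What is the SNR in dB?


SNR = -63.7 - (-86.8) = 23.1 dB

23.1 dB


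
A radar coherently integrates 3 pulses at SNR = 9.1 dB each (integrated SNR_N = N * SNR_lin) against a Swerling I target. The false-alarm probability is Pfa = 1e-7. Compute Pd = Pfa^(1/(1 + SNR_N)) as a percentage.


SNR_lin = 10^(9.1/10) = 8.12831
SNR_N = 3 * 8.12831 = 24.38493
1/(1 + SNR_N) = 1/25.38493 = 0.0393935
Pd = (1e-7)^0.0393935 = 0.52996
Pd = 53.0%

53.0%


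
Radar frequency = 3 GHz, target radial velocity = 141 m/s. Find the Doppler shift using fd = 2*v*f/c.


fd = 2 * 141 * 3000000000.0 / 3e8 = 2820.0 Hz

2820.0 Hz


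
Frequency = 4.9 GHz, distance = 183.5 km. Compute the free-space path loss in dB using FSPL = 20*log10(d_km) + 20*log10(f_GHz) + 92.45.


20*log10(183.5) = 45.27
20*log10(4.9) = 13.8
FSPL = 151.5 dB

151.5 dB


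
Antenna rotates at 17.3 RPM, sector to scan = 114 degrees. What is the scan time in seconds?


t = 114 / (17.3 * 360) * 60 = 1.1 s

1.1 s


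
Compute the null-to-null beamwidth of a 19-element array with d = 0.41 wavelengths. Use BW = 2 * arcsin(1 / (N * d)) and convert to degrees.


1/(N*d) = 1/(19*0.41) = 0.12837
BW = 2*arcsin(0.12837) = 14.8 degrees

14.8 degrees


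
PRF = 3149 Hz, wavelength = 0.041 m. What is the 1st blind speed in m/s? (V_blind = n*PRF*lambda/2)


V_blind = 1 * 3149 * 0.041 / 2 = 64.6 m/s

64.6 m/s


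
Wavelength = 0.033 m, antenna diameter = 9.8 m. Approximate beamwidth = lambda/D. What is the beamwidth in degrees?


BW_rad = 0.033 / 9.8 = 0.003367
BW_deg = 0.19 degrees

0.19 degrees


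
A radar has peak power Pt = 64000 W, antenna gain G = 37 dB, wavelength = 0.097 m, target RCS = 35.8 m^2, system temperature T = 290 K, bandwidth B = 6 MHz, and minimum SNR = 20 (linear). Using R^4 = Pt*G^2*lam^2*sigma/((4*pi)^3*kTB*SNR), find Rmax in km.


G_lin = 10^(37/10) = 5011.872336
R^4 = 64000 * 5011.872336^2 * 0.097^2 * 35.8 / ((4*pi)^3 * 1.38e-23 * 290 * 6000000.0 * 20)
R^4 = 5.68223e20 m^4
R_max = (5.68223e20)^(1/4) = 154393.7 m = 154.4 km

154.4 km


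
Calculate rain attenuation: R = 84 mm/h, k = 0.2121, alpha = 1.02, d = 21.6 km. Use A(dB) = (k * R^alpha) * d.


gamma = 0.2121 * 84^1.02 = 19.467292 dB/km
A = 19.467292 * 21.6 = 420.49 dB

420.49 dB


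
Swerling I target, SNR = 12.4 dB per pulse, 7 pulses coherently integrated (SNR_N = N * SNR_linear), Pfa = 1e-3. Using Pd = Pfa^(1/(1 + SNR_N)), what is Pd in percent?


SNR_lin = 10^(12.4/10) = 17.37801
SNR_N = 7 * 17.37801 = 121.64607
1/(1 + SNR_N) = 1/122.64607 = 0.0081535
Pd = (1e-3)^0.0081535 = 0.94523
Pd = 94.5%

94.5%


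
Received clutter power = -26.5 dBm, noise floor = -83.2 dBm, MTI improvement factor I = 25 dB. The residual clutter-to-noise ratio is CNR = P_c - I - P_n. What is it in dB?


CNR = -26.5 - 25 - (-83.2) = 31.7 dB

31.7 dB


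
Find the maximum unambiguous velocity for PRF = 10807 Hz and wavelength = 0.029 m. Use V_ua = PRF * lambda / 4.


V_ua = 10807 * 0.029 / 4 = 78.4 m/s

78.4 m/s


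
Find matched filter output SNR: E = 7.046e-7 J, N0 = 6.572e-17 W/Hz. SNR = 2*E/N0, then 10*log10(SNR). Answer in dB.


SNR_lin = 2 * 7.046e-7 / 6.572e-17 = 2.144e10
SNR_dB = 10*log10(2.144e10) = 103.3 dB

103.3 dB


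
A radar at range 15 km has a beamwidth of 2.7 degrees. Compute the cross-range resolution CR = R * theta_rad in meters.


BW_rad = 0.04712389
CR = 15000 * 0.04712389 = 706.9 m

706.9 m


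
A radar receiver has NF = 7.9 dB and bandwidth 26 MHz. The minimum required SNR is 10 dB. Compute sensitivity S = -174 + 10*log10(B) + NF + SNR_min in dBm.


10*log10(26000000.0) = 74.15
S = -174 + 74.15 + 7.9 + 10 = -82.0 dBm

-82.0 dBm


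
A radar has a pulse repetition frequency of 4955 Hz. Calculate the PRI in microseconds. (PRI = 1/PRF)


PRI = 1/4955 = 0.0002018163 s = 201.8 us

201.8 us


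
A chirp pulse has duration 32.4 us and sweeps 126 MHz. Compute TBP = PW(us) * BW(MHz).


TBP = 32.4 * 126 = 4082.4

4082.4


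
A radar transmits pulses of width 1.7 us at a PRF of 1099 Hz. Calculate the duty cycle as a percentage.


DC = 1.7e-6 * 1099 * 100 = 0.19%

0.19%


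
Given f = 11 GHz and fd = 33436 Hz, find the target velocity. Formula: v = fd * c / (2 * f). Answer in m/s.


v = 33436 * 3e8 / (2 * 11000000000.0) = 455.9 m/s

455.9 m/s


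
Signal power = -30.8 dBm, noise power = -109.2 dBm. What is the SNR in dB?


SNR = -30.8 - (-109.2) = 78.4 dB

78.4 dB


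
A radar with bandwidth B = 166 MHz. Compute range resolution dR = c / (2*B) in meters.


dR = 3e8 / (2 * 166000000.0) = 0.9 m

0.9 m


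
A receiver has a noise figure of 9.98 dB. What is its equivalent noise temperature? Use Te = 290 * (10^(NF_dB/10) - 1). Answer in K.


NF_lin = 10^(9.98/10) = 9.954054
Te = 290 * (9.954054 - 1) = 2596.7 K

2596.7 K


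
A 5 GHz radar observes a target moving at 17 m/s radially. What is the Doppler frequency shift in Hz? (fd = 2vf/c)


fd = 2 * 17 * 5000000000.0 / 3e8 = 566.7 Hz

566.7 Hz
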